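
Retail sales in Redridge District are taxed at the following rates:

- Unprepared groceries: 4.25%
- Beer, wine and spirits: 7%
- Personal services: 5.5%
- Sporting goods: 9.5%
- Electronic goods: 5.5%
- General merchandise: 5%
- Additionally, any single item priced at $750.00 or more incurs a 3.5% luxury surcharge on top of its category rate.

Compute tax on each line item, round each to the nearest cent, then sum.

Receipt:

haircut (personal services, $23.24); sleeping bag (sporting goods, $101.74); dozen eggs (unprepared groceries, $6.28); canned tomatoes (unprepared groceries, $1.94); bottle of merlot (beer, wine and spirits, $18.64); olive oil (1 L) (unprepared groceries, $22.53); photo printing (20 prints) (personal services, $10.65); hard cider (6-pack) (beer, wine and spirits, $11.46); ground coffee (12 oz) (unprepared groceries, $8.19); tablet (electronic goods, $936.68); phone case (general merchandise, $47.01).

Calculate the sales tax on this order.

Haircut $23.24: personal services → 5.5% → $1.28
Sleeping bag $101.74: sporting goods → 9.5% → $9.67
Dozen eggs $6.28: unprepared groceries → 4.25% → $0.27
Canned tomatoes $1.94: unprepared groceries → 4.25% → $0.08
Bottle of merlot $18.64: beer, wine and spirits → 7% → $1.30
Olive oil (1 L) $22.53: unprepared groceries → 4.25% → $0.96
Photo printing (20 prints) $10.65: personal services → 5.5% → $0.59
Hard cider (6-pack) $11.46: beer, wine and spirits → 7% → $0.80
Ground coffee (12 oz) $8.19: unprepared groceries → 4.25% → $0.35
Tablet $936.68: electronic goods → 5.5% + 3.5% surcharge = 9% → $84.30
Phone case $47.01: general merchandise → 5% → $2.35
Total tax = $1.28 + $9.67 + $0.27 + $0.08 + $1.30 + $0.96 + $0.59 + $0.80 + $0.35 + $84.30 + $2.35 = $101.95

$101.95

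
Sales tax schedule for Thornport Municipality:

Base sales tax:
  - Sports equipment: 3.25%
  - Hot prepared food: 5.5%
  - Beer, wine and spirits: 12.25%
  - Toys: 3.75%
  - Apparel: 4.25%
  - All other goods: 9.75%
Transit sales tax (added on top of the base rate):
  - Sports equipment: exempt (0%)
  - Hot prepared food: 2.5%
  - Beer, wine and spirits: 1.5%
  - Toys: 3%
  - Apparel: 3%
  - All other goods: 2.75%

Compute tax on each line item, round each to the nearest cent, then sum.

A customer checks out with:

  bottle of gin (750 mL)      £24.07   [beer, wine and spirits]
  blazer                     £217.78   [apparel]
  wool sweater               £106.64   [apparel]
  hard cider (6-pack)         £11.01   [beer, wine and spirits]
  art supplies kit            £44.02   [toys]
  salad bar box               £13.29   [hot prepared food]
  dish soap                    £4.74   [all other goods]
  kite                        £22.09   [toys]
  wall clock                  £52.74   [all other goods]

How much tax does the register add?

£41.04

Bottle of gin (750 mL) £24.07: beer, wine and spirits → 12.25% + 1.5% transit = 13.75% → £3.31
Blazer £217.78: apparel → 4.25% + 3% transit = 7.25% → £15.79
Wool sweater £106.64: apparel → 4.25% + 3% transit = 7.25% → £7.73
Hard cider (6-pack) £11.01: beer, wine and spirits → 12.25% + 1.5% transit = 13.75% → £1.51
Art supplies kit £44.02: toys → 3.75% + 3% transit = 6.75% → £2.97
Salad bar box £13.29: hot prepared food → 5.5% + 2.5% transit = 8% → £1.06
Dish soap £4.74: all other goods → 9.75% + 2.75% transit = 12.5% → £0.59
Kite £22.09: toys → 3.75% + 3% transit = 6.75% → £1.49
Wall clock £52.74: all other goods → 9.75% + 2.75% transit = 12.5% → £6.59
Total tax = £3.31 + £15.79 + £7.73 + £1.51 + £2.97 + £1.06 + £0.59 + £1.49 + £6.59 = £41.04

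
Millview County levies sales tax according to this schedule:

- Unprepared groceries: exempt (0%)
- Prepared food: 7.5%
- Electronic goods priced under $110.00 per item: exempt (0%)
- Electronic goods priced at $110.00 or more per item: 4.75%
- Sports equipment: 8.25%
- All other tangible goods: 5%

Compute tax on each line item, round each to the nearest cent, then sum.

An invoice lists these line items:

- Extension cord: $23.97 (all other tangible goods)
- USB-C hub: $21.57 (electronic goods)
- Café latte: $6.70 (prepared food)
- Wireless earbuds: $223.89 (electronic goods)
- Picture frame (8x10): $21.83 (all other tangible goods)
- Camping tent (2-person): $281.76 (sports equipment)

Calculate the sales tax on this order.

$36.67

Extension cord $23.97: all other tangible goods → 5% → $1.20
USB-C hub $21.57: electronic goods, under $110.00 → 0% → $0.00
Café latte $6.70: prepared food → 7.5% → $0.50
Wireless earbuds $223.89: electronic goods, $110.00 or more → 4.75% → $10.63
Picture frame (8x10) $21.83: all other tangible goods → 5% → $1.09
Camping tent (2-person) $281.76: sports equipment → 8.25% → $23.25
Total tax = $1.20 + $0.50 + $10.63 + $1.09 + $23.25 = $36.67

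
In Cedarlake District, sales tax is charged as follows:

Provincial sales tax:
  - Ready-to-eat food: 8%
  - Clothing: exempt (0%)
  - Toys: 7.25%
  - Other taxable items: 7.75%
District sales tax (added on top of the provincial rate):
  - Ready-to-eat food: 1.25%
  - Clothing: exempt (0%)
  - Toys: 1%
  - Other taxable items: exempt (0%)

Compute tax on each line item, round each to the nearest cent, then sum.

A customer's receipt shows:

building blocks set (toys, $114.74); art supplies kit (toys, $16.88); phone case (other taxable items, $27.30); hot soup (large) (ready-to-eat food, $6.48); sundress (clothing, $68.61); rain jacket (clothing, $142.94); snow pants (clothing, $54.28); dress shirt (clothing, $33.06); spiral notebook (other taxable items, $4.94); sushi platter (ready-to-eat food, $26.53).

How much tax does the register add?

$16.41

Building blocks set $114.74: toys → 7.25% + 1% district = 8.25% → $9.47
Art supplies kit $16.88: toys → 7.25% + 1% district = 8.25% → $1.39
Phone case $27.30: other taxable items → 7.75% + 0% district = 7.75% → $2.12
Hot soup (large) $6.48: ready-to-eat food → 8% + 1.25% district = 9.25% → $0.60
Sundress $68.61: clothing → 0% + 0% district = 0% → $0.00
Rain jacket $142.94: clothing → 0% + 0% district = 0% → $0.00
Snow pants $54.28: clothing → 0% + 0% district = 0% → $0.00
Dress shirt $33.06: clothing → 0% + 0% district = 0% → $0.00
Spiral notebook $4.94: other taxable items → 7.75% + 0% district = 7.75% → $0.38
Sushi platter $26.53: ready-to-eat food → 8% + 1.25% district = 9.25% → $2.45
Total tax = $9.47 + $1.39 + $2.12 + $0.60 + $0.38 + $2.45 = $16.41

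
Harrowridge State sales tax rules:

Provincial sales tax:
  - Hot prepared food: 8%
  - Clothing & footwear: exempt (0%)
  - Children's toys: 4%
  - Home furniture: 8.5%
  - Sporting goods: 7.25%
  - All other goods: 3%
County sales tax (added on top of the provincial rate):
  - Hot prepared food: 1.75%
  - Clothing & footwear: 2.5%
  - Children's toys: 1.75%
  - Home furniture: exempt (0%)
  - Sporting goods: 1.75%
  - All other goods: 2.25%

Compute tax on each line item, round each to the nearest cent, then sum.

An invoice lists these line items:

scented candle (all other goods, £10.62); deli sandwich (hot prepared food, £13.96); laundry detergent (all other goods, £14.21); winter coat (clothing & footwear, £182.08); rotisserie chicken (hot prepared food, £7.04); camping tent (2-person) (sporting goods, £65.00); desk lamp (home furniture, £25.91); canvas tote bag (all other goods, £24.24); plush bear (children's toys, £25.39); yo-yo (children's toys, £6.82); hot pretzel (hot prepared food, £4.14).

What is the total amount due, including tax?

£398.89

Scented candle £10.62: all other goods → 3% + 2.25% county = 5.25% → £0.56
Deli sandwich £13.96: hot prepared food → 8% + 1.75% county = 9.75% → £1.36
Laundry detergent £14.21: all other goods → 3% + 2.25% county = 5.25% → £0.75
Winter coat £182.08: clothing & footwear → 0% + 2.5% county = 2.5% → £4.55
Rotisserie chicken £7.04: hot prepared food → 8% + 1.75% county = 9.75% → £0.69
Camping tent (2-person) £65.00: sporting goods → 7.25% + 1.75% county = 9% → £5.85
Desk lamp £25.91: home furniture → 8.5% + 0% county = 8.5% → £2.20
Canvas tote bag £24.24: all other goods → 3% + 2.25% county = 5.25% → £1.27
Plush bear £25.39: children's toys → 4% + 1.75% county = 5.75% → £1.46
Yo-yo £6.82: children's toys → 4% + 1.75% county = 5.75% → £0.39
Hot pretzel £4.14: hot prepared food → 8% + 1.75% county = 9.75% → £0.40
Subtotal = £379.41; tax = £19.48; total due = £398.89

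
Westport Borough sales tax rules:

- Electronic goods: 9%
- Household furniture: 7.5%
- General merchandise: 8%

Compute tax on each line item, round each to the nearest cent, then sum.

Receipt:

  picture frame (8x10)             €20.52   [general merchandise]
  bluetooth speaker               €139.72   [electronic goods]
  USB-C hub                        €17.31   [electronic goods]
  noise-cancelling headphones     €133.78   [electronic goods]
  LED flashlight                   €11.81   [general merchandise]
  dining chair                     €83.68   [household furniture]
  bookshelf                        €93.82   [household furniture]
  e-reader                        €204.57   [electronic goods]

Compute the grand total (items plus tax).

€765.69

Picture frame (8x10) €20.52: general merchandise → 8% → €1.64
Bluetooth speaker €139.72: electronic goods → 9% → €12.57
USB-C hub €17.31: electronic goods → 9% → €1.56
Noise-cancelling headphones €133.78: electronic goods → 9% → €12.04
LED flashlight €11.81: general merchandise → 8% → €0.94
Dining chair €83.68: household furniture → 7.5% → €6.28
Bookshelf €93.82: household furniture → 7.5% → €7.04
E-reader €204.57: electronic goods → 9% → €18.41
Subtotal = €705.21; tax = €60.48; total due = €765.69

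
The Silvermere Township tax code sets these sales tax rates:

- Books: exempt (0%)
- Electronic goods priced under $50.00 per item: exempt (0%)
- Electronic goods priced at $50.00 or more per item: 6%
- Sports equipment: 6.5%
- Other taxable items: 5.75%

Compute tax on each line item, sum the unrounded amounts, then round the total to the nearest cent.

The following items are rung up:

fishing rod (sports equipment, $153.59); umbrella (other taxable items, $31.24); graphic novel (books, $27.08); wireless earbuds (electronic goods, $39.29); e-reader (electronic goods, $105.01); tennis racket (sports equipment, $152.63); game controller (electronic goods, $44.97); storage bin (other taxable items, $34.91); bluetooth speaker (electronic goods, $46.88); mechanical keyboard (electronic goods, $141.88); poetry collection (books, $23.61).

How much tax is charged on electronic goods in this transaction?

$14.81

Wireless earbuds $39.29: electronic goods, under $50.00 → 0% → $0.00
E-reader $105.01: electronic goods, $50.00 or more → 6% → $6.3006
Game controller $44.97: electronic goods, under $50.00 → 0% → $0.00
Bluetooth speaker $46.88: electronic goods, under $50.00 → 0% → $0.00
Mechanical keyboard $141.88: electronic goods, $50.00 or more → 6% → $8.5128
Tax on electronic goods: unrounded sum = $14.8134 → $14.81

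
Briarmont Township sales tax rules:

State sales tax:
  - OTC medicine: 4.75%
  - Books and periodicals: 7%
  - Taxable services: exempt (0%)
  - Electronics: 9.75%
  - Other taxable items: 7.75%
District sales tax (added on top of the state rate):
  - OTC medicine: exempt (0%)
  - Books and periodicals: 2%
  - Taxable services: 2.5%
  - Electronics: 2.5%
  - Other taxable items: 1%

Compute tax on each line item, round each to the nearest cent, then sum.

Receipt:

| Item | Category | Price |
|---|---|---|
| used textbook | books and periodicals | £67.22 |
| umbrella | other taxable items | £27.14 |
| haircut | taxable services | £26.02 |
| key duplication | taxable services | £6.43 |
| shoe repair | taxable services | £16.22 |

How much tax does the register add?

Used textbook £67.22: books and periodicals → 7% + 2% district = 9% → £6.05
Umbrella £27.14: other taxable items → 7.75% + 1% district = 8.75% → £2.37
Haircut £26.02: taxable services → 0% + 2.5% district = 2.5% → £0.65
Key duplication £6.43: taxable services → 0% + 2.5% district = 2.5% → £0.16
Shoe repair £16.22: taxable services → 0% + 2.5% district = 2.5% → £0.41
Total tax = £6.05 + £2.37 + £0.65 + £0.16 + £0.41 = £9.64

£9.64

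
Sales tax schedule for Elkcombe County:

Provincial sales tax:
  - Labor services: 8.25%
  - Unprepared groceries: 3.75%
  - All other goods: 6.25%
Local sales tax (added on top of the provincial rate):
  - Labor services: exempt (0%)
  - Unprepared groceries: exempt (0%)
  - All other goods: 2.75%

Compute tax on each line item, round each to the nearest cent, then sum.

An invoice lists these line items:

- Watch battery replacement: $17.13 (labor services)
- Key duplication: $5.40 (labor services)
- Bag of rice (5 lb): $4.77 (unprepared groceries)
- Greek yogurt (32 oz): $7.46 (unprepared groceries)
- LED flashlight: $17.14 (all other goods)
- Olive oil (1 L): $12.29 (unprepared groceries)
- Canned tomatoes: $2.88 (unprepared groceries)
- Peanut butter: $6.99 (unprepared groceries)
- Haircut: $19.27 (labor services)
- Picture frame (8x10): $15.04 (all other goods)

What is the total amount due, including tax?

$116.00

Watch battery replacement $17.13: labor services → 8.25% + 0% local = 8.25% → $1.41
Key duplication $5.40: labor services → 8.25% + 0% local = 8.25% → $0.45
Bag of rice (5 lb) $4.77: unprepared groceries → 3.75% + 0% local = 3.75% → $0.18
Greek yogurt (32 oz) $7.46: unprepared groceries → 3.75% + 0% local = 3.75% → $0.28
LED flashlight $17.14: all other goods → 6.25% + 2.75% local = 9% → $1.54
Olive oil (1 L) $12.29: unprepared groceries → 3.75% + 0% local = 3.75% → $0.46
Canned tomatoes $2.88: unprepared groceries → 3.75% + 0% local = 3.75% → $0.11
Peanut butter $6.99: unprepared groceries → 3.75% + 0% local = 3.75% → $0.26
Haircut $19.27: labor services → 8.25% + 0% local = 8.25% → $1.59
Picture frame (8x10) $15.04: all other goods → 6.25% + 2.75% local = 9% → $1.35
Subtotal = $108.37; tax = $7.63; total due = $116.00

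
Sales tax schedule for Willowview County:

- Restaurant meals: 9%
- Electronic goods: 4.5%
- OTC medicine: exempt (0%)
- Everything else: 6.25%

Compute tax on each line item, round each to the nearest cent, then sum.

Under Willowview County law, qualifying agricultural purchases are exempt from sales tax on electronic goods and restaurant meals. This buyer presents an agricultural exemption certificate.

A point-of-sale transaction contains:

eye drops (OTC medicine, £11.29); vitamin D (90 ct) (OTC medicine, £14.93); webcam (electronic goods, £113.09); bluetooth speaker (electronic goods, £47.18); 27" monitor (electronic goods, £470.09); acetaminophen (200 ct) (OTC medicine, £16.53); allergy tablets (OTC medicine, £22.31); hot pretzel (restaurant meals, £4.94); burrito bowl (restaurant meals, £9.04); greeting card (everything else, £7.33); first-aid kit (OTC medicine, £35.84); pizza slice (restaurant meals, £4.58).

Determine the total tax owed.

Eye drops £11.29: OTC medicine → 0% → £0.00
Vitamin D (90 ct) £14.93: OTC medicine → 0% → £0.00
Webcam £113.09: electronic goods, buyer-exempt → 0% → £0.00
Bluetooth speaker £47.18: electronic goods, buyer-exempt → 0% → £0.00
27" monitor £470.09: electronic goods, buyer-exempt → 0% → £0.00
Acetaminophen (200 ct) £16.53: OTC medicine → 0% → £0.00
Allergy tablets £22.31: OTC medicine → 0% → £0.00
Hot pretzel £4.94: restaurant meals, buyer-exempt → 0% → £0.00
Burrito bowl £9.04: restaurant meals, buyer-exempt → 0% → £0.00
Greeting card £7.33: everything else → 6.25% → £0.46
First-aid kit £35.84: OTC medicine → 0% → £0.00
Pizza slice £4.58: restaurant meals, buyer-exempt → 0% → £0.00
Total tax = £0.46

£0.46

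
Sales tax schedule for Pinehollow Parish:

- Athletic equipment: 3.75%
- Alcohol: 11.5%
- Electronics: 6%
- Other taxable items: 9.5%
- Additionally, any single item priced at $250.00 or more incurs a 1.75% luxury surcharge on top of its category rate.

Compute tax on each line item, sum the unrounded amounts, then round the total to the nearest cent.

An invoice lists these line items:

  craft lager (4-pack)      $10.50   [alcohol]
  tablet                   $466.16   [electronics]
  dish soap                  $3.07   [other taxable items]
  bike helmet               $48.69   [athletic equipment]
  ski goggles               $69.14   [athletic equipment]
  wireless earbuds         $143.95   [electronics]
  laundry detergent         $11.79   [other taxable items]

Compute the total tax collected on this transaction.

$51.80

Craft lager (4-pack) $10.50: alcohol → 11.5% → $1.2075
Tablet $466.16: electronics → 6% + 1.75% surcharge = 7.75% → $36.1274
Dish soap $3.07: other taxable items → 9.5% → $0.29165
Bike helmet $48.69: athletic equipment → 3.75% → $1.825875
Ski goggles $69.14: athletic equipment → 3.75% → $2.59275
Wireless earbuds $143.95: electronics → 6% → $8.637
Laundry detergent $11.79: other taxable items → 9.5% → $1.12005
Unrounded tax sum = $51.802225 → $51.80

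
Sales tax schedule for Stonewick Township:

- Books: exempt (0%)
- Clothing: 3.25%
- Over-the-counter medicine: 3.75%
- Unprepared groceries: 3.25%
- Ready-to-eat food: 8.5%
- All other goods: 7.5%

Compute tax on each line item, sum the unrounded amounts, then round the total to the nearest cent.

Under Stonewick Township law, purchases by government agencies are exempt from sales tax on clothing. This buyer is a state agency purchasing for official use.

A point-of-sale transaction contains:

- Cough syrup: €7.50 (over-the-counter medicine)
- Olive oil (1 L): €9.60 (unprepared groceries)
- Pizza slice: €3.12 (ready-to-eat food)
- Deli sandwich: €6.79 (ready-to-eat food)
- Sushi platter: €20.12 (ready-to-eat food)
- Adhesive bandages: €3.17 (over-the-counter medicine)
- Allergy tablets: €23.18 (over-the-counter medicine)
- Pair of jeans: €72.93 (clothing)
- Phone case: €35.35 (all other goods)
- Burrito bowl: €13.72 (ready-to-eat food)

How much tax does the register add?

€7.95

Cough syrup €7.50: over-the-counter medicine → 3.75% → €0.28125
Olive oil (1 L) €9.60: unprepared groceries → 3.25% → €0.312
Pizza slice €3.12: ready-to-eat food → 8.5% → €0.2652
Deli sandwich €6.79: ready-to-eat food → 8.5% → €0.57715
Sushi platter €20.12: ready-to-eat food → 8.5% → €1.7102
Adhesive bandages €3.17: over-the-counter medicine → 3.75% → €0.118875
Allergy tablets €23.18: over-the-counter medicine → 3.75% → €0.86925
Pair of jeans €72.93: clothing, buyer-exempt → 0% → €0.00
Phone case €35.35: all other goods → 7.5% → €2.65125
Burrito bowl €13.72: ready-to-eat food → 8.5% → €1.1662
Unrounded tax sum = €7.951375 → €7.95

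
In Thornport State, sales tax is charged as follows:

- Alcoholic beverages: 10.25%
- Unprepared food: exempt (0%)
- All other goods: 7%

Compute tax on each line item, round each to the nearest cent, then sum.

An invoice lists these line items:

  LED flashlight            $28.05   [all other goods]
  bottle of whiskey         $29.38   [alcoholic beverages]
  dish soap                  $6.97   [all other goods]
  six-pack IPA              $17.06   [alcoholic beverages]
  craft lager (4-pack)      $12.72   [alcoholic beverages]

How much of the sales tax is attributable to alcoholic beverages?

$6.06

Bottle of whiskey $29.38: alcoholic beverages → 10.25% → $3.01
Six-pack IPA $17.06: alcoholic beverages → 10.25% → $1.75
Craft lager (4-pack) $12.72: alcoholic beverages → 10.25% → $1.30
Tax on alcoholic beverages = $3.01 + $1.75 + $1.30 = $6.06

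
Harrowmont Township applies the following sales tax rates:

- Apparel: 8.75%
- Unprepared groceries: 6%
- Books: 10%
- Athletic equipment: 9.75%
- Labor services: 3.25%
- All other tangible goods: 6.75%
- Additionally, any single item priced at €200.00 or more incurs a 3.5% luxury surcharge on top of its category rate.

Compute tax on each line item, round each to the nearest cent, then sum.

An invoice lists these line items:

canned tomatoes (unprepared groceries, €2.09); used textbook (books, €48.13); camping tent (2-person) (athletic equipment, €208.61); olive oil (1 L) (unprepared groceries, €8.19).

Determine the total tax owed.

€33.07

Canned tomatoes €2.09: unprepared groceries → 6% → €0.13
Used textbook €48.13: books → 10% → €4.81
Camping tent (2-person) €208.61: athletic equipment → 9.75% + 3.5% surcharge = 13.25% → €27.64
Olive oil (1 L) €8.19: unprepared groceries → 6% → €0.49
Total tax = €0.13 + €4.81 + €27.64 + €0.49 = €33.07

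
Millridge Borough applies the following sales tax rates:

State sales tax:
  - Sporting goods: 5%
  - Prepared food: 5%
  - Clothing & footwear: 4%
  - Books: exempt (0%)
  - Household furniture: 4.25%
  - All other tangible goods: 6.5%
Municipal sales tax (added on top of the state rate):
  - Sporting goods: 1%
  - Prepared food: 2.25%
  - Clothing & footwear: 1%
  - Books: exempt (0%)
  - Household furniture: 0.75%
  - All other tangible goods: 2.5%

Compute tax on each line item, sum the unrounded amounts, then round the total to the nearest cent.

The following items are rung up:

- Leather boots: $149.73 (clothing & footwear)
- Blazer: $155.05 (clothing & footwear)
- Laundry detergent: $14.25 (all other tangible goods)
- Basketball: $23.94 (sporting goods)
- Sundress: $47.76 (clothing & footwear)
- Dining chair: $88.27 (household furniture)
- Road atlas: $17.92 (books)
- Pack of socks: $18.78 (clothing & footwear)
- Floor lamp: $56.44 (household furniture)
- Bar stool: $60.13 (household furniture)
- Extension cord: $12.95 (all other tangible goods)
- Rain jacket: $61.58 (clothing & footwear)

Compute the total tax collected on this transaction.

Leather boots $149.73: clothing & footwear → 4% + 1% municipal = 5% → $7.4865
Blazer $155.05: clothing & footwear → 4% + 1% municipal = 5% → $7.7525
Laundry detergent $14.25: all other tangible goods → 6.5% + 2.5% municipal = 9% → $1.2825
Basketball $23.94: sporting goods → 5% + 1% municipal = 6% → $1.4364
Sundress $47.76: clothing & footwear → 4% + 1% municipal = 5% → $2.388
Dining chair $88.27: household furniture → 4.25% + 0.75% municipal = 5% → $4.4135
Road atlas $17.92: books → 0% + 0% municipal = 0% → $0.00
Pack of socks $18.78: clothing & footwear → 4% + 1% municipal = 5% → $0.939
Floor lamp $56.44: household furniture → 4.25% + 0.75% municipal = 5% → $2.822
Bar stool $60.13: household furniture → 4.25% + 0.75% municipal = 5% → $3.0065
Extension cord $12.95: all other tangible goods → 6.5% + 2.5% municipal = 9% → $1.1655
Rain jacket $61.58: clothing & footwear → 4% + 1% municipal = 5% → $3.079
Unrounded tax sum = $35.7714 → $35.77

$35.77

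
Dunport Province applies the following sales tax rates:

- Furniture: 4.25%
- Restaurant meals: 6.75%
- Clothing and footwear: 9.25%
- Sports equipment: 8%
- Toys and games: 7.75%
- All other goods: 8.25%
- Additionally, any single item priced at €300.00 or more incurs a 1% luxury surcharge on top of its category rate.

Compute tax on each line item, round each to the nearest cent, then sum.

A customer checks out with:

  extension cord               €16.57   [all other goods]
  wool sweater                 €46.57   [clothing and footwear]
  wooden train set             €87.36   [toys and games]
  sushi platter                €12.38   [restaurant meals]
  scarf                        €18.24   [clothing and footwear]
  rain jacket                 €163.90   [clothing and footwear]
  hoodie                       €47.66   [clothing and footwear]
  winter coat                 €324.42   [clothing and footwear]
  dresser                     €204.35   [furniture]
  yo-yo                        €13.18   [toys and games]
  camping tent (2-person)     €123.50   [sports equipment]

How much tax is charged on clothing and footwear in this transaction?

€58.82

Wool sweater €46.57: clothing and footwear → 9.25% → €4.31
Scarf €18.24: clothing and footwear → 9.25% → €1.69
Rain jacket €163.90: clothing and footwear → 9.25% → €15.16
Hoodie €47.66: clothing and footwear → 9.25% → €4.41
Winter coat €324.42: clothing and footwear → 9.25% + 1% surcharge = 10.25% → €33.25
Tax on clothing and footwear = €4.31 + €1.69 + €15.16 + €4.41 + €33.25 = €58.82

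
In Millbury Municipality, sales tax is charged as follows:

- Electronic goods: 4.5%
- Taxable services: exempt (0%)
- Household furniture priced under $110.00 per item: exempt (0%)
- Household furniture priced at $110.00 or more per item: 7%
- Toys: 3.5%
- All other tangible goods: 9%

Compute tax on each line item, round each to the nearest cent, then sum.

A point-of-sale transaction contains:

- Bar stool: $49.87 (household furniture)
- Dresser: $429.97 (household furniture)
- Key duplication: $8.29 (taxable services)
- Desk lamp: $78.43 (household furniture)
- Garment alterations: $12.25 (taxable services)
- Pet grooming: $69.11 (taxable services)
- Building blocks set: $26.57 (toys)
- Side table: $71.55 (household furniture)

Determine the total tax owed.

$31.03

Bar stool $49.87: household furniture, under $110.00 → 0% → $0.00
Dresser $429.97: household furniture, $110.00 or more → 7% → $30.10
Key duplication $8.29: taxable services → 0% → $0.00
Desk lamp $78.43: household furniture, under $110.00 → 0% → $0.00
Garment alterations $12.25: taxable services → 0% → $0.00
Pet grooming $69.11: taxable services → 0% → $0.00
Building blocks set $26.57: toys → 3.5% → $0.93
Side table $71.55: household furniture, under $110.00 → 0% → $0.00
Total tax = $30.10 + $0.93 = $31.03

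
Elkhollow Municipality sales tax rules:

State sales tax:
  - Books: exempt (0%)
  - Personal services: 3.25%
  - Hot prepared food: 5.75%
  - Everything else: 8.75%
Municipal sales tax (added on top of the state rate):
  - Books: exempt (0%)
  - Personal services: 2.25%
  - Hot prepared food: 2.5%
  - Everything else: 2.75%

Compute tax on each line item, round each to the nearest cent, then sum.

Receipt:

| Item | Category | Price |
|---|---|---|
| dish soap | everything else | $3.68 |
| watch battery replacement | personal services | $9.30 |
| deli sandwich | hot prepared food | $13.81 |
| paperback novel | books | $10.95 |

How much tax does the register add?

Dish soap $3.68: everything else → 8.75% + 2.75% municipal = 11.5% → $0.42
Watch battery replacement $9.30: personal services → 3.25% + 2.25% municipal = 5.5% → $0.51
Deli sandwich $13.81: hot prepared food → 5.75% + 2.5% municipal = 8.25% → $1.14
Paperback novel $10.95: books → 0% + 0% municipal = 0% → $0.00
Total tax = $0.42 + $0.51 + $1.14 = $2.07

$2.07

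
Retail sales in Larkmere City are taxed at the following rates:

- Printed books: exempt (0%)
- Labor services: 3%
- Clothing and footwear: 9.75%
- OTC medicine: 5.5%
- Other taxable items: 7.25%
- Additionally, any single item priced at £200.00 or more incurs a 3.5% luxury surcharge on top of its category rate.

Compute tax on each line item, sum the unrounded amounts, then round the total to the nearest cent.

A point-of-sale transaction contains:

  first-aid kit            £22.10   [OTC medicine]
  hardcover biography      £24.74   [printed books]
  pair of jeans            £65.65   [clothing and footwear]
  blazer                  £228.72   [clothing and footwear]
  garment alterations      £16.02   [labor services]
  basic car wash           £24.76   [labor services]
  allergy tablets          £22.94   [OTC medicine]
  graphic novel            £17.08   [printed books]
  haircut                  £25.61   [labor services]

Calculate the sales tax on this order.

£41.18

First-aid kit £22.10: OTC medicine → 5.5% → £1.2155
Hardcover biography £24.74: printed books → 0% → £0.00
Pair of jeans £65.65: clothing and footwear → 9.75% → £6.400875
Blazer £228.72: clothing and footwear → 9.75% + 3.5% surcharge = 13.25% → £30.3054
Garment alterations £16.02: labor services → 3% → £0.4806
Basic car wash £24.76: labor services → 3% → £0.7428
Allergy tablets £22.94: OTC medicine → 5.5% → £1.2617
Graphic novel £17.08: printed books → 0% → £0.00
Haircut £25.61: labor services → 3% → £0.7683
Unrounded tax sum = £41.175175 → £41.18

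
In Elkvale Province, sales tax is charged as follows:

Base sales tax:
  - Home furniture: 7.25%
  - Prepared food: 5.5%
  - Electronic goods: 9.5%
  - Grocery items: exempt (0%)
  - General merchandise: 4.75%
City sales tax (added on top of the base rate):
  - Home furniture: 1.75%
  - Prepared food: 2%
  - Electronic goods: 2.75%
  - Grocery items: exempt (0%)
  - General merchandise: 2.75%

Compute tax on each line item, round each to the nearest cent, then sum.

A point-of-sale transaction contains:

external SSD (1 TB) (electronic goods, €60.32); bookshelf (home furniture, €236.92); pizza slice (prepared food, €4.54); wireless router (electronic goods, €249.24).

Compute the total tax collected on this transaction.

External SSD (1 TB) €60.32: electronic goods → 9.5% + 2.75% city = 12.25% → €7.39
Bookshelf €236.92: home furniture → 7.25% + 1.75% city = 9% → €21.32
Pizza slice €4.54: prepared food → 5.5% + 2% city = 7.5% → €0.34
Wireless router €249.24: electronic goods → 9.5% + 2.75% city = 12.25% → €30.53
Total tax = €7.39 + €21.32 + €0.34 + €30.53 = €59.58

€59.58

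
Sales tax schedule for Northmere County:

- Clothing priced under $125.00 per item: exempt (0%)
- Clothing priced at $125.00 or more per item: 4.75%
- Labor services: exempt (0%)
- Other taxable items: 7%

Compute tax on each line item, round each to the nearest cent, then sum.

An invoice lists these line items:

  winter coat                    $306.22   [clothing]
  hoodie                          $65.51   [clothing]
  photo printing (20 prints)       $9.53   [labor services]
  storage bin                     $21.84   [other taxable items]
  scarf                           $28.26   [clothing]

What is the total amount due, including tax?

$447.44

Winter coat $306.22: clothing, $125.00 or more → 4.75% → $14.55
Hoodie $65.51: clothing, under $125.00 → 0% → $0.00
Photo printing (20 prints) $9.53: labor services → 0% → $0.00
Storage bin $21.84: other taxable items → 7% → $1.53
Scarf $28.26: clothing, under $125.00 → 0% → $0.00
Subtotal = $431.36; tax = $16.08; total due = $447.44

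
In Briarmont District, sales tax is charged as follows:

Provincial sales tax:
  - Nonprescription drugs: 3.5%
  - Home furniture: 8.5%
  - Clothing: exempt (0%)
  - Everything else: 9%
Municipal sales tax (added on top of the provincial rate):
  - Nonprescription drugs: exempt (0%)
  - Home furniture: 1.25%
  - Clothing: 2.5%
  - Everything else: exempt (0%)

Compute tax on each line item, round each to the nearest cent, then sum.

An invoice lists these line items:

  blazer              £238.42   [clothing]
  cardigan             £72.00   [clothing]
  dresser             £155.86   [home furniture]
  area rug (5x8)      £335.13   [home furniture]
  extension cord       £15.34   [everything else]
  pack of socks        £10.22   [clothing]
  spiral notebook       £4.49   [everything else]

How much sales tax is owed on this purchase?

£57.68

Blazer £238.42: clothing → 0% + 2.5% municipal = 2.5% → £5.96
Cardigan £72.00: clothing → 0% + 2.5% municipal = 2.5% → £1.80
Dresser £155.86: home furniture → 8.5% + 1.25% municipal = 9.75% → £15.20
Area rug (5x8) £335.13: home furniture → 8.5% + 1.25% municipal = 9.75% → £32.68
Extension cord £15.34: everything else → 9% + 0% municipal = 9% → £1.38
Pack of socks £10.22: clothing → 0% + 2.5% municipal = 2.5% → £0.26
Spiral notebook £4.49: everything else → 9% + 0% municipal = 9% → £0.40
Total tax = £5.96 + £1.80 + £15.20 + £32.68 + £1.38 + £0.26 + £0.40 = £57.68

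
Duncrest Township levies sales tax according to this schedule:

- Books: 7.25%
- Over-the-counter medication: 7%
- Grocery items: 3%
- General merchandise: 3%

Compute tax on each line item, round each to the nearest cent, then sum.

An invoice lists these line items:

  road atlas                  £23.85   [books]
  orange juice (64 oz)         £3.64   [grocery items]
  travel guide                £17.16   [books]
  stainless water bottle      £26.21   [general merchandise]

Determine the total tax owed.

Road atlas £23.85: books → 7.25% → £1.73
Orange juice (64 oz) £3.64: grocery items → 3% → £0.11
Travel guide £17.16: books → 7.25% → £1.24
Stainless water bottle £26.21: general merchandise → 3% → £0.79
Total tax = £1.73 + £0.11 + £1.24 + £0.79 = £3.87

£3.87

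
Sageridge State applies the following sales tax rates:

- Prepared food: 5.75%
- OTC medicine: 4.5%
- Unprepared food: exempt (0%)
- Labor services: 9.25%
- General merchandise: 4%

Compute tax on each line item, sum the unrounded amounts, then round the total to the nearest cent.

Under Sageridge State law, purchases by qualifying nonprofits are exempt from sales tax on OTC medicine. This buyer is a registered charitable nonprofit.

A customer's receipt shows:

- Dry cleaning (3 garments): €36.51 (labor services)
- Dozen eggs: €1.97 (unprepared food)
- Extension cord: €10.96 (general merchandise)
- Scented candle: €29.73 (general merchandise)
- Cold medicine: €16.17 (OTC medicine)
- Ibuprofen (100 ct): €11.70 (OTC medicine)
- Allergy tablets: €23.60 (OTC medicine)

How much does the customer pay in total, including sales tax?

Dry cleaning (3 garments) €36.51: labor services → 9.25% → €3.377175
Dozen eggs €1.97: unprepared food → 0% → €0.00
Extension cord €10.96: general merchandise → 4% → €0.4384
Scented candle €29.73: general merchandise → 4% → €1.1892
Cold medicine €16.17: OTC medicine, buyer-exempt → 0% → €0.00
Ibuprofen (100 ct) €11.70: OTC medicine, buyer-exempt → 0% → €0.00
Allergy tablets €23.60: OTC medicine, buyer-exempt → 0% → €0.00
Subtotal = €130.64; unrounded tax = €5.004775 → €5.00; total due = €135.64

€135.64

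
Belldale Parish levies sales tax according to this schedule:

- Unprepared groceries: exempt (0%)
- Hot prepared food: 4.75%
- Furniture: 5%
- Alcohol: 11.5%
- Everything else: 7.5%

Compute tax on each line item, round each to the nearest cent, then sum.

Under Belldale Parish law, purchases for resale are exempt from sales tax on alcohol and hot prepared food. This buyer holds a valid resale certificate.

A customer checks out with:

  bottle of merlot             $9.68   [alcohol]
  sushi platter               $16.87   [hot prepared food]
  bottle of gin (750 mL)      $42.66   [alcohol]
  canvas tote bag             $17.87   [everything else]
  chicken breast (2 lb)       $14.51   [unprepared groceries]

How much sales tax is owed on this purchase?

$1.34

Bottle of merlot $9.68: alcohol, buyer-exempt → 0% → $0.00
Sushi platter $16.87: hot prepared food, buyer-exempt → 0% → $0.00
Bottle of gin (750 mL) $42.66: alcohol, buyer-exempt → 0% → $0.00
Canvas tote bag $17.87: everything else → 7.5% → $1.34
Chicken breast (2 lb) $14.51: unprepared groceries → 0% → $0.00
Total tax = $1.34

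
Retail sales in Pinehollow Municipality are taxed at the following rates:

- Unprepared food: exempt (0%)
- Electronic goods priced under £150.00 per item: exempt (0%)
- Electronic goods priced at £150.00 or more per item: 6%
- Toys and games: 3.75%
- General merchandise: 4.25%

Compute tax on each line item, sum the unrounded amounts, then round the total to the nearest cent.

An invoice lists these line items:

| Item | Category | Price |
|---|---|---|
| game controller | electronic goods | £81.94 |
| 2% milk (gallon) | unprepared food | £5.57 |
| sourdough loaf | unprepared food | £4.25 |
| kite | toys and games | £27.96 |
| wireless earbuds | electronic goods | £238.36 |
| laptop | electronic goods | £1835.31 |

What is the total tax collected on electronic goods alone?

£124.42

Game controller £81.94: electronic goods, under £150.00 → 0% → £0.00
Wireless earbuds £238.36: electronic goods, £150.00 or more → 6% → £14.3016
Laptop £1835.31: electronic goods, £150.00 or more → 6% → £110.1186
Tax on electronic goods: unrounded sum = £124.4202 → £124.42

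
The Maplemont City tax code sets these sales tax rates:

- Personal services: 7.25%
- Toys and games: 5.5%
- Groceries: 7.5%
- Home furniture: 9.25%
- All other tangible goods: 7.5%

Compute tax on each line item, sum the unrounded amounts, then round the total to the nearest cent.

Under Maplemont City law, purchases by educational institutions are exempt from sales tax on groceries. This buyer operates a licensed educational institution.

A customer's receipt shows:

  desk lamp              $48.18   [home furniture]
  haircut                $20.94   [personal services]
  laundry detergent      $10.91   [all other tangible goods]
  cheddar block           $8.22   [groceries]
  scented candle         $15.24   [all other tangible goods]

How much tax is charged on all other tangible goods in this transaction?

Laundry detergent $10.91: all other tangible goods → 7.5% → $0.81825
Scented candle $15.24: all other tangible goods → 7.5% → $1.143
Tax on all other tangible goods: unrounded sum = $1.96125 → $1.96

$1.96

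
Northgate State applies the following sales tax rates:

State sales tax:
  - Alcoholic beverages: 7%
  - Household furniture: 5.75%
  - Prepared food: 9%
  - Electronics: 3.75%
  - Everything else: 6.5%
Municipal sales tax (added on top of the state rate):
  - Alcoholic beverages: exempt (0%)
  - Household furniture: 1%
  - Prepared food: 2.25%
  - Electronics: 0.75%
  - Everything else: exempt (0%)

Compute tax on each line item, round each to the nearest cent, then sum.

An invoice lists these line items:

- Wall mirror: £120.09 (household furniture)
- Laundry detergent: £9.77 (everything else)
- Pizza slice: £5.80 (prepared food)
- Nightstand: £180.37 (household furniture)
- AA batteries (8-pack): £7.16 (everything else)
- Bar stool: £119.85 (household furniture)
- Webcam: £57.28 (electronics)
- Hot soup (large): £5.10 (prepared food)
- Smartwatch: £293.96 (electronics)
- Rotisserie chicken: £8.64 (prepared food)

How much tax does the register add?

£47.48

Wall mirror £120.09: household furniture → 5.75% + 1% municipal = 6.75% → £8.11
Laundry detergent £9.77: everything else → 6.5% + 0% municipal = 6.5% → £0.64
Pizza slice £5.80: prepared food → 9% + 2.25% municipal = 11.25% → £0.65
Nightstand £180.37: household furniture → 5.75% + 1% municipal = 6.75% → £12.17
AA batteries (8-pack) £7.16: everything else → 6.5% + 0% municipal = 6.5% → £0.47
Bar stool £119.85: household furniture → 5.75% + 1% municipal = 6.75% → £8.09
Webcam £57.28: electronics → 3.75% + 0.75% municipal = 4.5% → £2.58
Hot soup (large) £5.10: prepared food → 9% + 2.25% municipal = 11.25% → £0.57
Smartwatch £293.96: electronics → 3.75% + 0.75% municipal = 4.5% → £13.23
Rotisserie chicken £8.64: prepared food → 9% + 2.25% municipal = 11.25% → £0.97
Total tax = £8.11 + £0.64 + £0.65 + £12.17 + £0.47 + £8.09 + £2.58 + £0.57 + £13.23 + £0.97 = £47.48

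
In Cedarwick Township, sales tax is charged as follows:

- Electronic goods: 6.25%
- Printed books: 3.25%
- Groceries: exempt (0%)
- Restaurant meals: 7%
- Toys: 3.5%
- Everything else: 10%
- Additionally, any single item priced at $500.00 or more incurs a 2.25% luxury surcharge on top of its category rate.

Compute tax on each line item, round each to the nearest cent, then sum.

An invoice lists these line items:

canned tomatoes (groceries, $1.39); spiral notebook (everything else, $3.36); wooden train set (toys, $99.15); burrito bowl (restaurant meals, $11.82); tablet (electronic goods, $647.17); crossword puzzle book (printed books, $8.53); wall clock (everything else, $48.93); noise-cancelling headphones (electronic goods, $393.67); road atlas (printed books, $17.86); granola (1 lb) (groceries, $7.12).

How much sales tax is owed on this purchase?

Canned tomatoes $1.39: groceries → 0% → $0.00
Spiral notebook $3.36: everything else → 10% → $0.34
Wooden train set $99.15: toys → 3.5% → $3.47
Burrito bowl $11.82: restaurant meals → 7% → $0.83
Tablet $647.17: electronic goods → 6.25% + 2.25% surcharge = 8.5% → $55.01
Crossword puzzle book $8.53: printed books → 3.25% → $0.28
Wall clock $48.93: everything else → 10% → $4.89
Noise-cancelling headphones $393.67: electronic goods → 6.25% → $24.60
Road atlas $17.86: printed books → 3.25% → $0.58
Granola (1 lb) $7.12: groceries → 0% → $0.00
Total tax = $0.34 + $3.47 + $0.83 + $55.01 + $0.28 + $4.89 + $24.60 + $0.58 = $90.00

$90.00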